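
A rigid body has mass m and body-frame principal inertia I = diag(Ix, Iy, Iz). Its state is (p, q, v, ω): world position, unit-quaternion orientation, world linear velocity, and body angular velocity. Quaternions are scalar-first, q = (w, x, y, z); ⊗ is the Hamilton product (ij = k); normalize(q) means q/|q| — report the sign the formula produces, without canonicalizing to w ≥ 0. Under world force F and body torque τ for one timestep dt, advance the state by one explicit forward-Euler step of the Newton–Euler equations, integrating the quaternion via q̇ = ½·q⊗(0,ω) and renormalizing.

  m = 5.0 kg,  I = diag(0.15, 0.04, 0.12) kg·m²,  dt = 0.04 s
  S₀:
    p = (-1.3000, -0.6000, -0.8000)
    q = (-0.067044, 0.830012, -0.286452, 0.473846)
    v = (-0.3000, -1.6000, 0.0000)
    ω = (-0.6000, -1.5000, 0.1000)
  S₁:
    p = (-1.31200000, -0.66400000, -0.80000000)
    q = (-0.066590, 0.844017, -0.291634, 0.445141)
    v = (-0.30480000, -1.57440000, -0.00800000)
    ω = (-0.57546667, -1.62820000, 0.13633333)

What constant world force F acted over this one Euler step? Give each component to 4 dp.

F = (-0.6000, 3.2000, -1.0000)

velocity change Δv = (-0.00480000, 0.02560000, -0.00800000)
m·(v₁−v₀)/dt = (-0.6000, 3.2000, -1.0000)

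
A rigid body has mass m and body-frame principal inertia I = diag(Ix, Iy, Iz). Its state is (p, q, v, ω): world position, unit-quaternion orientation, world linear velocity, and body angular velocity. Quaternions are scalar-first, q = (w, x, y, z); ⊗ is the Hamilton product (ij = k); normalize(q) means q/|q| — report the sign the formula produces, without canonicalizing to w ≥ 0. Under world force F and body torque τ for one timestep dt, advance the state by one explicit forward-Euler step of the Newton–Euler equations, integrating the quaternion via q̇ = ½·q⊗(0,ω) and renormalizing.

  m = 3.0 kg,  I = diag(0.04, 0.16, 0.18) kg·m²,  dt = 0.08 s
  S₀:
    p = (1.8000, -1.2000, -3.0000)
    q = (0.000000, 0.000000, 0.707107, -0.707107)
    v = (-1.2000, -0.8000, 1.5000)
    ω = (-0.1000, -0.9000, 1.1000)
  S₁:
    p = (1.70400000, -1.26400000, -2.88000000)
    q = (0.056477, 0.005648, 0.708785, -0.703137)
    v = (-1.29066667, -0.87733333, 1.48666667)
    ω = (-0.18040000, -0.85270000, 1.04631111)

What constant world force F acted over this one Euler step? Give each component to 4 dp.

F = (-3.4000, -2.9000, -0.5000)

velocity change Δv = (-0.09066667, -0.07733333, -0.01333333)
F = m·Δv/dt = (-3.4000, -2.9000, -0.5000)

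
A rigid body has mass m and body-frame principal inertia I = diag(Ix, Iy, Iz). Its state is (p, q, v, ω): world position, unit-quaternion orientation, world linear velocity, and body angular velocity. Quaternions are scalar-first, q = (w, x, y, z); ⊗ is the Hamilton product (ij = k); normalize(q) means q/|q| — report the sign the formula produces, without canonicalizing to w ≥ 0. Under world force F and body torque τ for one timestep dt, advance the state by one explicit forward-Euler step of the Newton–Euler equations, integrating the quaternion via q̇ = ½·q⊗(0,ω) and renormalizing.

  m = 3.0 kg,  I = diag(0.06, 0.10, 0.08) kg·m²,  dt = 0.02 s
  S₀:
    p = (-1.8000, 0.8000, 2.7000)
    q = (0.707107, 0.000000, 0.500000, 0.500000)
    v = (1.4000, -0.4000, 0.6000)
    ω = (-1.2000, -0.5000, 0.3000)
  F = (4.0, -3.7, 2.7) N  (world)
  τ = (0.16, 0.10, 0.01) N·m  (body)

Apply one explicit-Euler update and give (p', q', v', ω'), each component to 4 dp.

p' = (-1.7720, 0.7920, 2.7120)
q' = (0.7080, -0.0045, 0.4904, 0.5081)
v' = (1.4267, -0.4247, 0.6180)
ω' = (-1.1477, -0.4814, 0.2965)

a = F/m = (1.3333, -1.2333, 0.9000)
p' = p + v·dt = (-1.7720, 0.7920, 2.7120)
new velocity v' = (1.4267, -0.4247, 0.6180)
α = I⁻¹(τ − ω×Iω) = (2.6167, 0.9280, -0.1750)
ω + α·dt = (-1.1477, -0.4814, 0.2965)
Hamilton product q⊗(0,ω) = (0.1000000, -0.4485284, -0.9535535, 0.8121321)
q' = normalize(q + ½dt·q⊗(0,ω)) = (0.7080, -0.0045, 0.4904, 0.5081)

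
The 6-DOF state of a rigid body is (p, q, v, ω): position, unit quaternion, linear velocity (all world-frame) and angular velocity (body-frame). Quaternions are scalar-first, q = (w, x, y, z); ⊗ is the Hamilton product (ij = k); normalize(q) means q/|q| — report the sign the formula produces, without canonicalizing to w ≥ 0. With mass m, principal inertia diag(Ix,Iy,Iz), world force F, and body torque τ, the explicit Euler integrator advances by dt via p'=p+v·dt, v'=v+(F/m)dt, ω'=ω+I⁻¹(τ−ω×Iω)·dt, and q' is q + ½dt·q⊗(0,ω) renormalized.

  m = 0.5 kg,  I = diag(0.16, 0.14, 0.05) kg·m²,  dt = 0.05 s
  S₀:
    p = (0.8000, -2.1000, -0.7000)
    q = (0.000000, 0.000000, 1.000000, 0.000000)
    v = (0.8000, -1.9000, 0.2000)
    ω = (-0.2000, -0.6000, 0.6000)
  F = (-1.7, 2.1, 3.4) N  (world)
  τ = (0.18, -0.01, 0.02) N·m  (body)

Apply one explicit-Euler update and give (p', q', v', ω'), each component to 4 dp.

ω×(Iω) gyroscopic = (0.0324, -0.0132, -0.0024)
angular accel α = (0.9225, 0.0229, 0.4480)
new body rate ω' = (-0.1539, -0.5989, 0.6224)
q⊗(0,ω) = (0.6000000, 0.6000000, 0.0000000, 0.2000000)
q' = normalize(q + ½dt·q⊗(0,ω)) = (0.0150, 0.0150, 0.9998, 0.0050)
new position p' = (0.8400, -2.1950, -0.6900)
v + (F/m)dt = (0.6300, -1.6900, 0.5400)

p' = (0.8400, -2.1950, -0.6900)
q' = (0.0150, 0.0150, 0.9998, 0.0050)
v' = (0.6300, -1.6900, 0.5400)
ω' = (-0.1539, -0.5989, 0.6224)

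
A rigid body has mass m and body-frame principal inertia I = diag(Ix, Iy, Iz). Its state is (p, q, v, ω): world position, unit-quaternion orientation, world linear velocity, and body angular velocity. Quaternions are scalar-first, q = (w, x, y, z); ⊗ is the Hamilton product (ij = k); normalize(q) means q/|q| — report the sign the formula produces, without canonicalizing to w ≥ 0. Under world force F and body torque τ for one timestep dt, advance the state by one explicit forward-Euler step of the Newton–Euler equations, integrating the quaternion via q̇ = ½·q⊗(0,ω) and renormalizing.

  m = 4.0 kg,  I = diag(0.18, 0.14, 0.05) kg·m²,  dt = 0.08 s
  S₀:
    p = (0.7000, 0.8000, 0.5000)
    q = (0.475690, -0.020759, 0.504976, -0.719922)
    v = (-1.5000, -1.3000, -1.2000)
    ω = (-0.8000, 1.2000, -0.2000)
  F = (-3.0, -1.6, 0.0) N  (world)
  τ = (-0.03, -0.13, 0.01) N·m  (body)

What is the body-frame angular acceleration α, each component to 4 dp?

precession coupling ω×(Iω) = (0.0216, 0.0208, 0.0384)
(τ − ω×Iω)/I = (-0.2867, -1.0771, -0.5680)

α = (-0.2867, -1.0771, -0.5680)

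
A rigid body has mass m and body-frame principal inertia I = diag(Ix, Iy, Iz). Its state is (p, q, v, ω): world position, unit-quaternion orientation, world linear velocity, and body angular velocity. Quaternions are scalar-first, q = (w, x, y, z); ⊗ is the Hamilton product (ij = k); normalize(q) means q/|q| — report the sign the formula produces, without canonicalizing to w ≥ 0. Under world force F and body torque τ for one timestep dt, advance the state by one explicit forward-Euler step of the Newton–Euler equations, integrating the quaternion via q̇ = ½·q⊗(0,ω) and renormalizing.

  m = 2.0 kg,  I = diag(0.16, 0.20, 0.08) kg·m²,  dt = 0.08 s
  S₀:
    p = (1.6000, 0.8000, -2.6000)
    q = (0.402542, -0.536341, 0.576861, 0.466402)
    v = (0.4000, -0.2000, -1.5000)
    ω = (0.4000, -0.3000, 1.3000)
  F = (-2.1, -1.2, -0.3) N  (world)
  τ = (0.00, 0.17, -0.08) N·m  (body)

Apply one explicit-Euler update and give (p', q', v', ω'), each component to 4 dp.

p' = (1.6320, 0.7840, -2.7200)
q' = (0.3932, -0.4935, 0.6064, 0.4838)
v' = (0.3160, -0.2480, -1.5120)
ω' = (0.3766, -0.2486, 1.2248)

new position p' = (1.6320, 0.7840, -2.7200)
v + (F/m)dt = (0.3160, -0.2480, -1.5120)
gyro term ω×Iω = (0.0468, 0.0416, -0.0048)
(τ − ω×Iω)/I = (-0.2925, 0.6420, -0.9400)
ω' = ω + α·dt = (0.3766, -0.2486, 1.2248)
2q̇ = q⊗(0,ω) = (-0.2187279, 1.0508567, 0.7630415, 0.4534625)
q' = normalize(q + ½dt·q⊗(0,ω)) = (0.3932, -0.4935, 0.6064, 0.4838)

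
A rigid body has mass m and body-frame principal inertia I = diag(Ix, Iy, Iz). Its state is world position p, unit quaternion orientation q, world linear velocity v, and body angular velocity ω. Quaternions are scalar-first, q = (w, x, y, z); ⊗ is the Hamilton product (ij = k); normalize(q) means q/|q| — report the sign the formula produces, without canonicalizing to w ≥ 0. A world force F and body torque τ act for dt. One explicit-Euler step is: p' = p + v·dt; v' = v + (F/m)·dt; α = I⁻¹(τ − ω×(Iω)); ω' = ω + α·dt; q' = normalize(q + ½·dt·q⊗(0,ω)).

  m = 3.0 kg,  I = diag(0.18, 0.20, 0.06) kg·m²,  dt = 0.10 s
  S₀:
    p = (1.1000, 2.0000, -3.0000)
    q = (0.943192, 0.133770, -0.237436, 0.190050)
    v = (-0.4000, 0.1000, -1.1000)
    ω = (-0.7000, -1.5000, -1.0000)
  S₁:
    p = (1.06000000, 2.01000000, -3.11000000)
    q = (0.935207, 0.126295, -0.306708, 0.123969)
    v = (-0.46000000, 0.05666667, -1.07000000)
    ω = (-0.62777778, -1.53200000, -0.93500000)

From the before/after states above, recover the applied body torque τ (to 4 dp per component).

rate change Δω = (0.07222222, -0.03200000, 0.06500000)
τ = I·(Δω/dt) + ω₀×(Iω₀) = (-0.0800, 0.0200, 0.0600)

τ = (-0.0800, 0.0200, 0.0600)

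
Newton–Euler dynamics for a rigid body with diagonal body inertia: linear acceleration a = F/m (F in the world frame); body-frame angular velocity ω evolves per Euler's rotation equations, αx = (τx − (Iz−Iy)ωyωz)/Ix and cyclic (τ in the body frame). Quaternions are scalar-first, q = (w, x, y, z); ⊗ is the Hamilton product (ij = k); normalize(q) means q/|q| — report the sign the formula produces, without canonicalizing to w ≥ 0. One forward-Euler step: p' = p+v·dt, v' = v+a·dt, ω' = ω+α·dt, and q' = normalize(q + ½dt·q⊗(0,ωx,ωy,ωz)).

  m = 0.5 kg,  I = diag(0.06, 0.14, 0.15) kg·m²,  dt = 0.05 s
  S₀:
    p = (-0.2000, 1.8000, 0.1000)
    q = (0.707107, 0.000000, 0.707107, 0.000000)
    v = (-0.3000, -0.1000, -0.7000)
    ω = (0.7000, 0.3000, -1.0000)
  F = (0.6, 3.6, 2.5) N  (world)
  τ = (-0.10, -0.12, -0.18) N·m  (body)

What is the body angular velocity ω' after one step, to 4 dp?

ω' = (0.6192, 0.2346, -1.0656)

precession coupling ω×(Iω) = (-0.0030, 0.0630, 0.0168)
(τ − ω×Iω)/I = (-1.6167, -1.3071, -1.3120)
new body rate ω' = (0.6192, 0.2346, -1.0656)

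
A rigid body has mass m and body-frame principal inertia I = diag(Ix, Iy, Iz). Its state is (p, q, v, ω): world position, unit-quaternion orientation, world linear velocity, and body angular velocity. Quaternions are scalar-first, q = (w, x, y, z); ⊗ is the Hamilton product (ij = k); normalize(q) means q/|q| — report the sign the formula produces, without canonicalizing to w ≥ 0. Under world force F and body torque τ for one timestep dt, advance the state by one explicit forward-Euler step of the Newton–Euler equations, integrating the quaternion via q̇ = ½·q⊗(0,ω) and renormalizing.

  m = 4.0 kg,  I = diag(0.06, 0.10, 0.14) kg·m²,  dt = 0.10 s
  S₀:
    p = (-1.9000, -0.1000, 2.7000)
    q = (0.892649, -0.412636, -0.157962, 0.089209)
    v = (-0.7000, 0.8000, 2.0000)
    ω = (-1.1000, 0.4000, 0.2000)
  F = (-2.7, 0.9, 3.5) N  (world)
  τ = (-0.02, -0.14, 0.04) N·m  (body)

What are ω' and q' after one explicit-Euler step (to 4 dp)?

ω' = (-1.1387, 0.2424, 0.2411)
q' = (0.8707, -0.4643, -0.1406, 0.0811)

α = I⁻¹(τ − ω×Iω) = (-0.3867, -1.5760, 0.4114)
ω' = ω + α·dt = (-1.1387, 0.2424, 0.2411)
q⊗(0,ω) = (-0.4085566, -1.0491899, 0.3414569, -0.1602828)
q + ½dt·q⊗(0,ω), renormalized = (0.8707, -0.4643, -0.1406, 0.0811)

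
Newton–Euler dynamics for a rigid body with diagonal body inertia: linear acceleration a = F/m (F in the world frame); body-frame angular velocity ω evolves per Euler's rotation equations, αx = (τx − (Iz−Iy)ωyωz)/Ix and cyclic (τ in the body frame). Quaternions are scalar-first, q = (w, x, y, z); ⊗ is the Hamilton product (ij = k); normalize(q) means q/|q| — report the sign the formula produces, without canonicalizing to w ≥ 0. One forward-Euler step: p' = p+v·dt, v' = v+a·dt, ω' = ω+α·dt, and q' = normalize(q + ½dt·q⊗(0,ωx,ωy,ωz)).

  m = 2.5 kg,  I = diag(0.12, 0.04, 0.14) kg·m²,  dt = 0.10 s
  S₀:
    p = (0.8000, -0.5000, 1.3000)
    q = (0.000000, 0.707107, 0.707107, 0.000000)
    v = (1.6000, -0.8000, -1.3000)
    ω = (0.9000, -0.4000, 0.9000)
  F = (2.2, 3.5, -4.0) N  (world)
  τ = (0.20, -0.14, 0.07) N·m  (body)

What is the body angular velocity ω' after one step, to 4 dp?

gyro term ω×Iω = (-0.0360, -0.0162, 0.0288)
α = I⁻¹(τ − ω×Iω) = (1.9667, -3.0950, 0.2943)
ω + α·dt = (1.0967, -0.7095, 0.9294)

ω' = (1.0967, -0.7095, 0.9294)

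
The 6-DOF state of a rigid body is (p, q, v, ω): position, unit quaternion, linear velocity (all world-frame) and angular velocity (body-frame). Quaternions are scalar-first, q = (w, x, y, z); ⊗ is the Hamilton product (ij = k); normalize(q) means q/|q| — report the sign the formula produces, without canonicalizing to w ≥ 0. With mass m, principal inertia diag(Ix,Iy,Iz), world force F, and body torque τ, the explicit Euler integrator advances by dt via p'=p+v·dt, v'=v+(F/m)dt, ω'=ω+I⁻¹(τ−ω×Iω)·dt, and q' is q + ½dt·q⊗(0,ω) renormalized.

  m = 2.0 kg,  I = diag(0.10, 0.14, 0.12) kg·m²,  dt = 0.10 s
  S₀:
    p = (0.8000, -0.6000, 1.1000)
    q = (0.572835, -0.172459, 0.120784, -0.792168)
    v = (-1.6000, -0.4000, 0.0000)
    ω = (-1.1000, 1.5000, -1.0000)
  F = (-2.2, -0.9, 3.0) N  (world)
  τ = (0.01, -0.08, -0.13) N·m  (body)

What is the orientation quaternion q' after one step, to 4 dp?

2q̇ = q⊗(0,ω) = (-1.1630489, 0.4373495, 1.5581783, -0.6986611)
q' = normalize(q + ½dt·q⊗(0,ω)) = (0.5118, -0.1498, 0.1976, -0.8225)

q' = (0.5118, -0.1498, 0.1976, -0.8225)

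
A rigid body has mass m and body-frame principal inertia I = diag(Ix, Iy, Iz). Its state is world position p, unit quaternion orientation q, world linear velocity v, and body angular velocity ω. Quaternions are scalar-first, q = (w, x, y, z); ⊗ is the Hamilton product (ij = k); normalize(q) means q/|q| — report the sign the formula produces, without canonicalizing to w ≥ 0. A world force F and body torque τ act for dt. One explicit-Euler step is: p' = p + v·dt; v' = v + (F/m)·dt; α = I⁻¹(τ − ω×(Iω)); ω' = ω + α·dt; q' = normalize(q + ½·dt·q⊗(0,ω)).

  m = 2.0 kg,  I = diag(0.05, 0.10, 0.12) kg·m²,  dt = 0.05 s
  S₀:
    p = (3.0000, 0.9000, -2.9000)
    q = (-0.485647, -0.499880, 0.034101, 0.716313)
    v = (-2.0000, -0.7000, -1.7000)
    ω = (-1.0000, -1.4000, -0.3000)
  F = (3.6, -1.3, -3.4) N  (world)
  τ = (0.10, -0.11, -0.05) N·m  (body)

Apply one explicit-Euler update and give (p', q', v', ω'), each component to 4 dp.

a = (1.8000, -0.6500, -1.7000)
new position p' = (2.9000, 0.8650, -2.9850)
new velocity v' = (-1.9100, -0.7325, -1.7850)
precession coupling ω×(Iω) = (0.0084, -0.0210, 0.0700)
(τ − ω×Iω)/I = (1.8320, -0.8900, -1.0000)
new body rate ω' = (-0.9084, -1.4445, -0.3500)
2q̇ = q⊗(0,ω) = (-0.2372447, 1.4782549, -0.1863712, 0.8796271)
q' = normalize(q + ½dt·q⊗(0,ω)) = (-0.4911, -0.4625, 0.0294, 0.7376)

p' = (2.9000, 0.8650, -2.9850)
q' = (-0.4911, -0.4625, 0.0294, 0.7376)
v' = (-1.9100, -0.7325, -1.7850)
ω' = (-0.9084, -1.4445, -0.3500)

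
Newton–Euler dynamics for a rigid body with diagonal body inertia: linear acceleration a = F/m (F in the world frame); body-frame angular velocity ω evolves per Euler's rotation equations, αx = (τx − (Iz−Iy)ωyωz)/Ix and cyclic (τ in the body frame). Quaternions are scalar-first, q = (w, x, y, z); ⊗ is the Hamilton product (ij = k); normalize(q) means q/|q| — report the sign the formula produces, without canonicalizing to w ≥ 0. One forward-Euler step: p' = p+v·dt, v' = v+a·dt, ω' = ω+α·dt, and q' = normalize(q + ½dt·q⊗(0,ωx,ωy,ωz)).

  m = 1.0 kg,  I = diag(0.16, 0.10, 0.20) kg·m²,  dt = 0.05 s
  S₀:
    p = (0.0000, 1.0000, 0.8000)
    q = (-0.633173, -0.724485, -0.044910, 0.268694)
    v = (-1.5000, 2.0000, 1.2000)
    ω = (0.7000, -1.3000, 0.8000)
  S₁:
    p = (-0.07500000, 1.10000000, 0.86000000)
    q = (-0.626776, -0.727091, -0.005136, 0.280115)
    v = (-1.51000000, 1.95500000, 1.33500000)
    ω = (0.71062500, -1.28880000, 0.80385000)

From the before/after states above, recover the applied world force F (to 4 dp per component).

F = (-0.2000, -0.9000, 2.7000)

Δv = v₁−v₀ = (-0.01000000, -0.04500000, 0.13500000)
m·(v₁−v₀)/dt = (-0.2000, -0.9000, 2.7000)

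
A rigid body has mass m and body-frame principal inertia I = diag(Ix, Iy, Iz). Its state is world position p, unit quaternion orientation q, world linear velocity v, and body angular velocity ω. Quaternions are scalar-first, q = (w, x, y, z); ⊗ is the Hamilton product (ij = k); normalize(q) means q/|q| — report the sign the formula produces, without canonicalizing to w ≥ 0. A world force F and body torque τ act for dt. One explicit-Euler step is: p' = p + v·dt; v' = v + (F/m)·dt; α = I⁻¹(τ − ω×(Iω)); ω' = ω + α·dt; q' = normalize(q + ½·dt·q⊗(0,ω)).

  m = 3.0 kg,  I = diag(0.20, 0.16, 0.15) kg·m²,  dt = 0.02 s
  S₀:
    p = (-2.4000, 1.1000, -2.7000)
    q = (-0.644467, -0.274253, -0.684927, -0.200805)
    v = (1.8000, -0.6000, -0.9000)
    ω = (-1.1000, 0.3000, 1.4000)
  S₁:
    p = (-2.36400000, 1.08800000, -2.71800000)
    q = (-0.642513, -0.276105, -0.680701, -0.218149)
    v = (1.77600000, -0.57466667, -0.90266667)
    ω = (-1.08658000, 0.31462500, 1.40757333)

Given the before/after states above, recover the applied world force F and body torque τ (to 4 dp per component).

F = (-3.6000, 3.8000, -0.4000)
τ = (0.1300, 0.0400, 0.0700)

v₁ − v₀ = (-0.02400000, 0.02533333, -0.00266667)
applied force F = (-3.6000, 3.8000, -0.4000)
ω₁ − ω₀ = (0.01342000, 0.01462500, 0.00757333)
ω₀×(Iω₀) = (-0.0042, -0.0770, 0.0132)
applied torque τ = (0.1300, 0.0400, 0.0700)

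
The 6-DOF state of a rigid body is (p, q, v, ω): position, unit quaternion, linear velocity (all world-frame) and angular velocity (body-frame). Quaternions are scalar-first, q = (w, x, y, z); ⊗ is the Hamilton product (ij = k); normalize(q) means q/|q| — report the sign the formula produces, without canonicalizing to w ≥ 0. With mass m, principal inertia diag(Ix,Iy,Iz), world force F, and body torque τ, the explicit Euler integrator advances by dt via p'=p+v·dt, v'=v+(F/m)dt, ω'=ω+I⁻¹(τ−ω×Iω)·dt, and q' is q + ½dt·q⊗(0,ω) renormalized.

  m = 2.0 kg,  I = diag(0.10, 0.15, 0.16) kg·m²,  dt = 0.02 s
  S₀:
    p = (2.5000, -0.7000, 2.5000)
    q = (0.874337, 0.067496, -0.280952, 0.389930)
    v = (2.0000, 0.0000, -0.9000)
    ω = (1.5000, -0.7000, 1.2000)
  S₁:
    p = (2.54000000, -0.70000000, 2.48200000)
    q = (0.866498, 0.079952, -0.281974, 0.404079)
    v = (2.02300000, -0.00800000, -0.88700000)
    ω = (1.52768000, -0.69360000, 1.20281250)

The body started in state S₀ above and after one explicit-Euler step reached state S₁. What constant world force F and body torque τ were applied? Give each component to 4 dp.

velocity change Δv = (0.02300000, -0.00800000, 0.01300000)
F = m·Δv/dt = (2.3000, -0.8000, 1.3000)
Δω = ω₁−ω₀ = (0.02768000, 0.00640000, 0.00281250)
ω₀×(Iω₀) = (-0.0084, -0.1080, -0.0525)
τ = I·(Δω/dt) + ω₀×(Iω₀) = (0.1300, -0.0600, -0.0300)

F = (2.3000, -0.8000, 1.3000)
τ = (0.1300, -0.0600, -0.0300)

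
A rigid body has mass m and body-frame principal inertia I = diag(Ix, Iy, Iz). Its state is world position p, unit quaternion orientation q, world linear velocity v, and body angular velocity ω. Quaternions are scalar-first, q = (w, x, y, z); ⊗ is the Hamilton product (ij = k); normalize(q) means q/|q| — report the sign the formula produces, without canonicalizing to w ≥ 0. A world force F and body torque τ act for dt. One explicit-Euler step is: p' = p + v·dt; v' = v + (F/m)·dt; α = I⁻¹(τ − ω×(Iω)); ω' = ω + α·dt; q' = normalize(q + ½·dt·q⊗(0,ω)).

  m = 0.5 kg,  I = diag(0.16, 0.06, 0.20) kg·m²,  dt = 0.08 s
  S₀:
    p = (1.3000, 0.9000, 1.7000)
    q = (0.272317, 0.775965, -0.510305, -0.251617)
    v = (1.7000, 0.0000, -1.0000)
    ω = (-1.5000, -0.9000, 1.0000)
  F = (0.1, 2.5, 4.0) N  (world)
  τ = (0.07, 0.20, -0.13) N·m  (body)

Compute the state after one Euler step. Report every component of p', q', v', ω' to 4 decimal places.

precession coupling ω×(Iω) = (-0.1260, 0.0600, -0.1350)
angular accel α = (1.2250, 2.3333, 0.0250)
new body rate ω' = (-1.4020, -0.7133, 1.0020)
q⊗(0,ω) = (0.9562900, -1.1452358, -0.6436248, -1.1915090)
q + ½dt·q⊗(0,ω), renormalized = (0.3096, 0.7278, -0.5343, -0.2983)
linear accel F/m = (0.2000, 5.0000, 8.0000)
new position p' = (1.4360, 0.9000, 1.6200)
v + (F/m)dt = (1.7160, 0.4000, -0.3600)

p' = (1.4360, 0.9000, 1.6200)
q' = (0.3096, 0.7278, -0.5343, -0.2983)
v' = (1.7160, 0.4000, -0.3600)
ω' = (-1.4020, -0.7133, 1.0020)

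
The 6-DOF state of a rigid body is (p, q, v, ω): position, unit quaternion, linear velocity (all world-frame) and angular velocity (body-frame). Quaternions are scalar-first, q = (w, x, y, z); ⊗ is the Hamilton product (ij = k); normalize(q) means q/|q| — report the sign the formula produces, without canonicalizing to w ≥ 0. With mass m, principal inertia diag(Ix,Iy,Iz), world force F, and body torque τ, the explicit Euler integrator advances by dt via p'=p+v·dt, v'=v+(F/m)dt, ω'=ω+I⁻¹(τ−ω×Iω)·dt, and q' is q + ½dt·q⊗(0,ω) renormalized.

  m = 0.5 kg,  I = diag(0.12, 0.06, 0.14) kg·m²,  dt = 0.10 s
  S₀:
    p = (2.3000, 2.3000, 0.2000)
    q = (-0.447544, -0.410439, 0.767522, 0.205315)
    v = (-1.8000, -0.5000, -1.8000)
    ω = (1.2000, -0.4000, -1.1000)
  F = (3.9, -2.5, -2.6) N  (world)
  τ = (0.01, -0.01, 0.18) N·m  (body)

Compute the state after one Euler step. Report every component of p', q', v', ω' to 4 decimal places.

a = (7.8000, -5.0000, -5.2000)
p' = p + v·dt = (2.1200, 2.2500, 0.0200)
new velocity v' = (-1.0200, -1.0000, -2.3200)
α = I⁻¹(τ − ω×Iω) = (-0.2100, -0.6067, 1.0800)
new body rate ω' = (1.1790, -0.4607, -0.9920)
2q̇ = q⊗(0,ω) = (1.0253821, -1.2992010, -0.0260873, -0.2645524)
q' = normalize(q + ½dt·q⊗(0,ω)) = (-0.3949, -0.4737, 0.7635, 0.1914)

p' = (2.1200, 2.2500, 0.0200)
q' = (-0.3949, -0.4737, 0.7635, 0.1914)
v' = (-1.0200, -1.0000, -2.3200)
ω' = (1.1790, -0.4607, -0.9920)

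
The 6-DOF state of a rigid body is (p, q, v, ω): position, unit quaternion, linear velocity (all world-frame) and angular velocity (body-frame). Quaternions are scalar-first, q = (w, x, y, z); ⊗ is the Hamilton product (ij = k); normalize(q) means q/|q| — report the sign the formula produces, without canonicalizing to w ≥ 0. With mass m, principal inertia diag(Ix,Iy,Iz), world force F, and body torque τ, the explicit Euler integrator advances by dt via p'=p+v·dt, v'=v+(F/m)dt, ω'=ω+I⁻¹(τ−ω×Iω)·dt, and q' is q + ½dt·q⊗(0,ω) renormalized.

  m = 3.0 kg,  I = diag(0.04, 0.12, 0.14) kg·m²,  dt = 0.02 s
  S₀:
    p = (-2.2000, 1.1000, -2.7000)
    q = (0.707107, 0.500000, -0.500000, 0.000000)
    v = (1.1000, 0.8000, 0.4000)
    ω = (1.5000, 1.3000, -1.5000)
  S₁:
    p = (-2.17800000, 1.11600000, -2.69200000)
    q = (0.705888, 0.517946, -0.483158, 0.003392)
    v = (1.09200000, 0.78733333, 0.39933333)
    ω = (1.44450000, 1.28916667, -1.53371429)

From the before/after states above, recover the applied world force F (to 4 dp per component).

Δv = v₁−v₀ = (-0.00800000, -0.01266667, -0.00066667)
applied force F = (-1.2000, -1.9000, -0.1000)

F = (-1.2000, -1.9000, -0.1000)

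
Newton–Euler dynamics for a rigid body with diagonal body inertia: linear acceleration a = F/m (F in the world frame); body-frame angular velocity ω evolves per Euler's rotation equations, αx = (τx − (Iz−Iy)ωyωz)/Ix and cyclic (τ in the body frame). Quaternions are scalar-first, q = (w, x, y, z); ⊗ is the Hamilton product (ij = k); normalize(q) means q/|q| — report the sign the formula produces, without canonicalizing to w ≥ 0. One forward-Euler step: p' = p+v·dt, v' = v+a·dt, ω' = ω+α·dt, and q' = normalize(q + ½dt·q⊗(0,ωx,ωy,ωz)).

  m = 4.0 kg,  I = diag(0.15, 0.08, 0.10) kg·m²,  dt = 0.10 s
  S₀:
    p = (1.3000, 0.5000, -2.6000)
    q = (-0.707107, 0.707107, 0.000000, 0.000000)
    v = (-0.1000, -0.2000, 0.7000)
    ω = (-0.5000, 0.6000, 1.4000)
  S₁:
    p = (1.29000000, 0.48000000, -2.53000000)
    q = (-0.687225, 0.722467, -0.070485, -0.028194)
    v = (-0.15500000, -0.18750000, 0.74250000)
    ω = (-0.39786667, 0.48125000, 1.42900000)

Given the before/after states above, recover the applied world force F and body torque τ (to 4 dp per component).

F = (-2.2000, 0.5000, 1.7000)
τ = (0.1700, -0.1300, 0.0500)

rate change Δω = (0.10213333, -0.11875000, 0.02900000)
I·α + gyro = (0.1700, -0.1300, 0.0500)
v₁ − v₀ = (-0.05500000, 0.01250000, 0.04250000)
applied force F = (-2.2000, 0.5000, 1.7000)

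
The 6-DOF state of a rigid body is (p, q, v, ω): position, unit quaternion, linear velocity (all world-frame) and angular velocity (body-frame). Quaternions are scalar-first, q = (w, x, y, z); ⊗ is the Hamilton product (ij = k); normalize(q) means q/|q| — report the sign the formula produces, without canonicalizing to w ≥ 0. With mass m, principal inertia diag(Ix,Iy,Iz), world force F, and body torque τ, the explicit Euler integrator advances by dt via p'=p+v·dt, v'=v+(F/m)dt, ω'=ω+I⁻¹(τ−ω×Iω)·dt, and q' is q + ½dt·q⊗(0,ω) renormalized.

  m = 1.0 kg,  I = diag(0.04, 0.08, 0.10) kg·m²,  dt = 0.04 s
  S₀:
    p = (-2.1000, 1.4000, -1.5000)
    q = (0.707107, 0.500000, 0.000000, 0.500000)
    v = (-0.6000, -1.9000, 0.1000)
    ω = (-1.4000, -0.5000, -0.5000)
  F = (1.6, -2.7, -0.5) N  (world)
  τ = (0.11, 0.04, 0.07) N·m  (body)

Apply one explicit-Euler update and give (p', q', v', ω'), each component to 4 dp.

(τ − ω×Iω)/I = (2.6250, 1.0250, 0.4200)
new body rate ω' = (-1.2950, -0.4590, -0.4832)
2q̇ = q⊗(0,ω) = (0.9500000, -0.7399498, -0.8035535, -0.6035535)
updated quaternion q' = (0.7257, 0.4850, -0.0161, 0.4877)
p + v·dt = (-2.1240, 1.3240, -1.4960)
new velocity v' = (-0.5360, -2.0080, 0.0800)

p' = (-2.1240, 1.3240, -1.4960)
q' = (0.7257, 0.4850, -0.0161, 0.4877)
v' = (-0.5360, -2.0080, 0.0800)
ω' = (-1.2950, -0.4590, -0.4832)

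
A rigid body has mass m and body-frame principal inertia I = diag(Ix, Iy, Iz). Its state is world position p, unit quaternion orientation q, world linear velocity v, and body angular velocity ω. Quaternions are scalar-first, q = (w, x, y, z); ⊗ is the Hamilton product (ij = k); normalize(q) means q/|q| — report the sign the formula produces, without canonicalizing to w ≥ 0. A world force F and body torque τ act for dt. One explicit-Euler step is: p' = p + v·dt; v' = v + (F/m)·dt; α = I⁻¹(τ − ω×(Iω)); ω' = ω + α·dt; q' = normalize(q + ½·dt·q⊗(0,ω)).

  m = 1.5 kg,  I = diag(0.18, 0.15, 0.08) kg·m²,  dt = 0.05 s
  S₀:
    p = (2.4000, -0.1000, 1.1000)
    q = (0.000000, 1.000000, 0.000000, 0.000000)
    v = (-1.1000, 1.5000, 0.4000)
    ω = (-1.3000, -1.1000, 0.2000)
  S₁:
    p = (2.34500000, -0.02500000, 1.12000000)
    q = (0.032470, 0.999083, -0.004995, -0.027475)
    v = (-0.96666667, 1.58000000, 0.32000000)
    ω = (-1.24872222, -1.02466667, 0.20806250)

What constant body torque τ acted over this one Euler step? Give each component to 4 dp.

ω₁ − ω₀ = (0.05127778, 0.07533333, 0.00806250)
ω₀×(Iω₀) = (0.0154, -0.0260, -0.0429)
I·α + gyro = (0.2000, 0.2000, -0.0300)

τ = (0.2000, 0.2000, -0.0300)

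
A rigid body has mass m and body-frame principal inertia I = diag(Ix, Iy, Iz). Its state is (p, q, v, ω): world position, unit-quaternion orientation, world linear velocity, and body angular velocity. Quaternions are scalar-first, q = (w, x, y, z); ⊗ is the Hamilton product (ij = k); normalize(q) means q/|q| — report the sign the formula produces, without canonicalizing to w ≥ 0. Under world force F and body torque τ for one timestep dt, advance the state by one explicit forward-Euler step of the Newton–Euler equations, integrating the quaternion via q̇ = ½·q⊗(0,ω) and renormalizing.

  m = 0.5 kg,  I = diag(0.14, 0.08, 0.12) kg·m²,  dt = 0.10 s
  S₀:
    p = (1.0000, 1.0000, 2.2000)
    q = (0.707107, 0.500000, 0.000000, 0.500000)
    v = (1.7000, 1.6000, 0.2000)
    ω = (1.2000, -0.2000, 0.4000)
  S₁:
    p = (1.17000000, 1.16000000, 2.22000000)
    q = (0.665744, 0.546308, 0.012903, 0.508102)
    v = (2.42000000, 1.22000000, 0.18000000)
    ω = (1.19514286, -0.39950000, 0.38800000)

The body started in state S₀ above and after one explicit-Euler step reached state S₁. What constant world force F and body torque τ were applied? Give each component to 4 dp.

F = (3.6000, -1.9000, -0.1000)
τ = (-0.0100, -0.1500, 0.0000)

Δω = ω₁−ω₀ = (-0.00485714, -0.19950000, -0.01200000)
precession coupling = (-0.0032, 0.0096, 0.0144)
I·α + gyro = (-0.0100, -0.1500, 0.0000)
velocity change Δv = (0.72000000, -0.38000000, -0.02000000)
F = m·Δv/dt = (3.6000, -1.9000, -0.1000)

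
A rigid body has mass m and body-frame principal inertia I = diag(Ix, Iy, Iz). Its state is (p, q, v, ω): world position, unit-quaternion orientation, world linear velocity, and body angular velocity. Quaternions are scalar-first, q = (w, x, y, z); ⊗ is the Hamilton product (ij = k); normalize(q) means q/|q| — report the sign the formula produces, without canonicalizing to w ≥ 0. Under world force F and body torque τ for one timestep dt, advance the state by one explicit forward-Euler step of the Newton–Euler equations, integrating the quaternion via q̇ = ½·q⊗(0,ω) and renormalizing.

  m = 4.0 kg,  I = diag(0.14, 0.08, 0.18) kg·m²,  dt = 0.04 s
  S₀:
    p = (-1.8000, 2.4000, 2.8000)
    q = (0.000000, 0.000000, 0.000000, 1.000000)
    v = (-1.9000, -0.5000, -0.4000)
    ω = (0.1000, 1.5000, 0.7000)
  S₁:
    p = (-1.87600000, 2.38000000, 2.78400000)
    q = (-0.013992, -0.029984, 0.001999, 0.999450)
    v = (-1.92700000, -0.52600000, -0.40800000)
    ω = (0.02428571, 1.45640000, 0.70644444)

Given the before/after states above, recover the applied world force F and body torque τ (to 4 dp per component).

F = (-2.7000, -2.6000, -0.8000)
τ = (-0.1600, -0.0900, 0.0200)

v₁ − v₀ = (-0.02700000, -0.02600000, -0.00800000)
applied force F = (-2.7000, -2.6000, -0.8000)
rate change Δω = (-0.07571429, -0.04360000, 0.00644444)
gyro term ω₀×Iω₀ = (0.1050, -0.0028, -0.0090)
applied torque τ = (-0.1600, -0.0900, 0.0200)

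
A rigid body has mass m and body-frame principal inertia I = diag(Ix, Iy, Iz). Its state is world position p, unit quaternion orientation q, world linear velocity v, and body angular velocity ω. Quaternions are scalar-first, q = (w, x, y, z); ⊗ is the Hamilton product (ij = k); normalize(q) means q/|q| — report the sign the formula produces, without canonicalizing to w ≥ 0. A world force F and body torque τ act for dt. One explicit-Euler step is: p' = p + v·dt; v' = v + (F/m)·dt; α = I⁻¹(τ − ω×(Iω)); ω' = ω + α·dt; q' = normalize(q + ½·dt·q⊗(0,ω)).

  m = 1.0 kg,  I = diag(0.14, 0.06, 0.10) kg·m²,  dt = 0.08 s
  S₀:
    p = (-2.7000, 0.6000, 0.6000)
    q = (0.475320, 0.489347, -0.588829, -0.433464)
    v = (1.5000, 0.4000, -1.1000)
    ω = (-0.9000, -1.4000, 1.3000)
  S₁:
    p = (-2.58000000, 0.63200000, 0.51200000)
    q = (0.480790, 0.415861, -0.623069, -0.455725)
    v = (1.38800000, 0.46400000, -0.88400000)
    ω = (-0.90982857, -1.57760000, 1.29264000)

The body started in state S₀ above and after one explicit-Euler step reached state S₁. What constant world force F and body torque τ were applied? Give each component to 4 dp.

rate change Δω = (-0.00982857, -0.17760000, -0.00736000)
I·α + gyro = (-0.0900, -0.1800, -0.1100)
velocity change Δv = (-0.11200000, 0.06400000, 0.21600000)
F = m·Δv/dt = (-1.4000, 0.8000, 2.7000)

F = (-1.4000, 0.8000, 2.7000)
τ = (-0.0900, -0.1800, -0.1100)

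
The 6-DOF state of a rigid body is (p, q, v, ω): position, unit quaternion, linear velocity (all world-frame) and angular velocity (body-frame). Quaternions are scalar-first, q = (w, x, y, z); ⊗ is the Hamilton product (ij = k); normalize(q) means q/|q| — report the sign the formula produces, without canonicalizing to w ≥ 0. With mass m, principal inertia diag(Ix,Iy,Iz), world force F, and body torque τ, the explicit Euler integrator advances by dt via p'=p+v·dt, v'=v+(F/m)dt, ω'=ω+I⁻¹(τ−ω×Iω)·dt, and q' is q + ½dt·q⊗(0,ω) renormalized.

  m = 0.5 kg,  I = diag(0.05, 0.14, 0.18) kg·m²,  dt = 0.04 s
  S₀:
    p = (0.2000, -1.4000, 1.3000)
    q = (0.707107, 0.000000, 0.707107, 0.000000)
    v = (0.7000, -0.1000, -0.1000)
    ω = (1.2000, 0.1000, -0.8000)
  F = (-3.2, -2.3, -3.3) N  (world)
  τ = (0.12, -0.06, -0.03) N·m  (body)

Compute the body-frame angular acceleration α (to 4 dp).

α = (2.4640, -1.3200, -0.2267)

gyro term ω×Iω = (-0.0032, 0.1248, 0.0108)
α = I⁻¹(τ − ω×Iω) = (2.4640, -1.3200, -0.2267)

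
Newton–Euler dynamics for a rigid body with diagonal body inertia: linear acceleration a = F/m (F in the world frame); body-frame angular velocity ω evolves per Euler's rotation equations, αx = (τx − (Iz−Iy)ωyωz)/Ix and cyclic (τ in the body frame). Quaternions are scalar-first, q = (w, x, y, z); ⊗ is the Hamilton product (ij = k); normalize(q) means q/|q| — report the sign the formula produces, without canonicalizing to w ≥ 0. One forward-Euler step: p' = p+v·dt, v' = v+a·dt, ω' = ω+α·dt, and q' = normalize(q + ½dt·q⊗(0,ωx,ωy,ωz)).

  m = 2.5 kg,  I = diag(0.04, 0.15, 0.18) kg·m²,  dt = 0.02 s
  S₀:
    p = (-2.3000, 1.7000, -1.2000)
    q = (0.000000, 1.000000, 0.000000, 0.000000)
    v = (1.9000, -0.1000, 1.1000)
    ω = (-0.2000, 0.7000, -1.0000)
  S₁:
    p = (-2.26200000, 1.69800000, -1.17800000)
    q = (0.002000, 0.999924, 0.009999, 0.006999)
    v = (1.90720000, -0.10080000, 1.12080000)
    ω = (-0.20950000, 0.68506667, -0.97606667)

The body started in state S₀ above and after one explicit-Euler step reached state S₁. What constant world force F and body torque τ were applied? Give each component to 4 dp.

F = (0.9000, -0.1000, 2.6000)
τ = (-0.0400, -0.1400, 0.2000)

velocity change Δv = (0.00720000, -0.00080000, 0.02080000)
m·(v₁−v₀)/dt = (0.9000, -0.1000, 2.6000)
Δω = ω₁−ω₀ = (-0.00950000, -0.01493333, 0.02393333)
precession coupling = (-0.0210, -0.0280, -0.0154)
I·α + gyro = (-0.0400, -0.1400, 0.2000)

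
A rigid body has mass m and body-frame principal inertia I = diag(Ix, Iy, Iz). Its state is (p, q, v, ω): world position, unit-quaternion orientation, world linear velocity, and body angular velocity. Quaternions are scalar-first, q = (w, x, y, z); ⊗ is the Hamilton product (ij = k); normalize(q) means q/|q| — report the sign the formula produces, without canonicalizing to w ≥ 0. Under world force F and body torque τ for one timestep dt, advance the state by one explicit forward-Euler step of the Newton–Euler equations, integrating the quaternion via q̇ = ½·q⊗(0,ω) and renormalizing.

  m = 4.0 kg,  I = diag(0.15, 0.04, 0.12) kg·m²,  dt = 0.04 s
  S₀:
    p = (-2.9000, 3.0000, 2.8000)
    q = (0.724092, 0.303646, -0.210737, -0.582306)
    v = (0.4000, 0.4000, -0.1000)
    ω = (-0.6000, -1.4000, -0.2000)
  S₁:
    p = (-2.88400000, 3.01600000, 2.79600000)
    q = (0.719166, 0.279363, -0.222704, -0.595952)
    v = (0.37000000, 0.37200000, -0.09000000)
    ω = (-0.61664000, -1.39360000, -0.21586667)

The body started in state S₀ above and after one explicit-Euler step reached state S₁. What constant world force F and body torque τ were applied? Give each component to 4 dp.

Δv = v₁−v₀ = (-0.03000000, -0.02800000, 0.01000000)
F = m·Δv/dt = (-3.0000, -2.8000, 1.0000)
rate change Δω = (-0.01664000, 0.00640000, -0.01586667)
ω₀×(Iω₀) = (0.0224, 0.0036, -0.0924)
applied torque τ = (-0.0400, 0.0100, -0.1400)

F = (-3.0000, -2.8000, 1.0000)
τ = (-0.0400, 0.0100, -0.1400)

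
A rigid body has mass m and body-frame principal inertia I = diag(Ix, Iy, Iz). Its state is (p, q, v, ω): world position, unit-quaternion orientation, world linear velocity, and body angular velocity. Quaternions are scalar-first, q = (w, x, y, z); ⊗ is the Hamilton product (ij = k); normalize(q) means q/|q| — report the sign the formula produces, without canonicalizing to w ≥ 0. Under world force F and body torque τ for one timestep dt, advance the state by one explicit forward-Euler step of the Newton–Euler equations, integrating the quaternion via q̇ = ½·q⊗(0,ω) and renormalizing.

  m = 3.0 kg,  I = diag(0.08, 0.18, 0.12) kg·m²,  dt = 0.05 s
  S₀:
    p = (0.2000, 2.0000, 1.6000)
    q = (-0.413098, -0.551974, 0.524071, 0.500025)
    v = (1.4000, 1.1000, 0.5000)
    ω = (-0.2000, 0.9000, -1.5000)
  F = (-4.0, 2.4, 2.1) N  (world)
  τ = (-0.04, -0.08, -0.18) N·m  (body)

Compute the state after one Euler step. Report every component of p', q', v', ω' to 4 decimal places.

ω×(Iω) gyroscopic = (0.0810, -0.0120, -0.0180)
(τ − ω×Iω)/I = (-1.5125, -0.3778, -1.3500)
new body rate ω' = (-0.2756, 0.8811, -1.5675)
q⊗(0,ω) = (0.1679788, -1.1535094, -1.2997542, 0.2276846)
q' = normalize(q + ½dt·q⊗(0,ω)) = (-0.4085, -0.5802, 0.4911, 0.5052)
new position p' = (0.2700, 2.0550, 1.6250)
v + (F/m)dt = (1.3333, 1.1400, 0.5350)

p' = (0.2700, 2.0550, 1.6250)
q' = (-0.4085, -0.5802, 0.4911, 0.5052)
v' = (1.3333, 1.1400, 0.5350)
ω' = (-0.2756, 0.8811, -1.5675)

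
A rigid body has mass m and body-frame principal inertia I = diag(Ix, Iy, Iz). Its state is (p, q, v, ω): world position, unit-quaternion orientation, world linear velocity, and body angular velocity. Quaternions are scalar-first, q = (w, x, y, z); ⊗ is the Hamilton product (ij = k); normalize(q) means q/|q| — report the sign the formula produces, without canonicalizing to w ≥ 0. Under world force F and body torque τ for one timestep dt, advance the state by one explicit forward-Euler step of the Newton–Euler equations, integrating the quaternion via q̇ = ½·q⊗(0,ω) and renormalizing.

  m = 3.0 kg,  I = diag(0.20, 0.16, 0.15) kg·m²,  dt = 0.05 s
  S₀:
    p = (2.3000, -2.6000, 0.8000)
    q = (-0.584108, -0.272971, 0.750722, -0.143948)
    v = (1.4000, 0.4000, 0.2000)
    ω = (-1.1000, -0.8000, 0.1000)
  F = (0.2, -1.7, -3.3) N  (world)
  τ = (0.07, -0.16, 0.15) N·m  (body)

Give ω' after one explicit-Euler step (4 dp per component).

ω' = (-1.0827, -0.8483, 0.1617)

ω×(Iω) gyroscopic = (0.0008, -0.0055, -0.0352)
α = I⁻¹(τ − ω×Iω) = (0.3460, -0.9656, 1.2347)
new body rate ω' = (-1.0827, -0.8483, 0.1617)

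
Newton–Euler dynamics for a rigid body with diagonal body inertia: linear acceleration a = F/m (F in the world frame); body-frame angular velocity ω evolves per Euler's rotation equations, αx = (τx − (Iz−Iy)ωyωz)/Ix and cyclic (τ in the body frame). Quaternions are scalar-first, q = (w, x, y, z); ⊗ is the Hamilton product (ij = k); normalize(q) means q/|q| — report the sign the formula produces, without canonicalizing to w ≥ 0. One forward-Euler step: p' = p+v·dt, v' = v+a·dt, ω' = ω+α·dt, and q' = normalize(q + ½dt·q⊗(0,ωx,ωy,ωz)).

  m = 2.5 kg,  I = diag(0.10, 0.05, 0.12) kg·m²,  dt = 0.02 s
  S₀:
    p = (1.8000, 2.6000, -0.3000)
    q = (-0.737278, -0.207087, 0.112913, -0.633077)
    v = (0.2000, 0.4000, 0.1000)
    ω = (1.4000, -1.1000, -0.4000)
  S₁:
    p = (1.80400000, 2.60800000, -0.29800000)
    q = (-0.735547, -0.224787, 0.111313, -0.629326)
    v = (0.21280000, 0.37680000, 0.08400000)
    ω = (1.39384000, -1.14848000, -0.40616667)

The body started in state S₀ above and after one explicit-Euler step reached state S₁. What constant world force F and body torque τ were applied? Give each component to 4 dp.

F = (1.6000, -2.9000, -2.0000)
τ = (0.0000, -0.1100, 0.0400)

Δv = v₁−v₀ = (0.01280000, -0.02320000, -0.01600000)
m·(v₁−v₀)/dt = (1.6000, -2.9000, -2.0000)
ω₁ − ω₀ = (-0.00616000, -0.04848000, -0.00616667)
I·α + gyro = (0.0000, -0.1100, 0.0400)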